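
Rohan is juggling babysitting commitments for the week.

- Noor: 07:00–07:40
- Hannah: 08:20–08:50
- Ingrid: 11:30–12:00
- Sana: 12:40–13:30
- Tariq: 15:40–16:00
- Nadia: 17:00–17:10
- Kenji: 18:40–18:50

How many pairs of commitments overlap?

Sorted by start: Noor, Hannah, Ingrid, Sana, Tariq, Nadia, Kenji.
Hannah starts after Noor ends, so nothing later overlaps Noor either.
Ingrid starts after Hannah ends, so nothing later overlaps Hannah either.
Sana starts after Ingrid ends, so nothing later overlaps Ingrid either.
Tariq starts after Sana ends, so nothing later overlaps Sana either.
Nadia starts after Tariq ends, so nothing later overlaps Tariq either.
Kenji starts after Nadia ends.
No pair overlaps.

0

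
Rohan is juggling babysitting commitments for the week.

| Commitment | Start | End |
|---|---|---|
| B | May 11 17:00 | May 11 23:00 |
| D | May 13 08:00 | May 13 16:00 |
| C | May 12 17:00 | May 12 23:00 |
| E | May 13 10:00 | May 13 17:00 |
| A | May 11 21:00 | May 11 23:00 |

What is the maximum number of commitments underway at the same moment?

Sort all start/end points and keep a running count:
May 11 17:00 start B → 1
May 11 21:00 start A → 2
May 11 23:00 end A → 1
May 11 23:00 end B → 0
May 12 17:00 start C → 1
May 12 23:00 end C → 0
May 13 08:00 start D → 1
May 13 10:00 start E → 2
May 13 16:00 end D → 1
May 13 17:00 end E → 0
Peak is 2, at May 11 21:00 (A, B).

2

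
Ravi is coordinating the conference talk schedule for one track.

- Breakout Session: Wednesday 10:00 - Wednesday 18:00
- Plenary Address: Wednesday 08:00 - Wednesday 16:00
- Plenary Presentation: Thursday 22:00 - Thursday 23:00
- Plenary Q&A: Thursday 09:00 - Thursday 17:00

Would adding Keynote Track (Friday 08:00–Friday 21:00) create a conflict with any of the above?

No — it doesn't clash with anything

Plenary Address: ends Wednesday 16:00 at or before Keynote Track starts Friday 08:00 → clear.
Breakout Session: ends Wednesday 18:00 at or before Keynote Track starts Friday 08:00 → clear.
Plenary Q&A: ends Thursday 17:00 at or before Keynote Track starts Friday 08:00 → clear.
Plenary Presentation: ends Thursday 23:00 at or before Keynote Track starts Friday 08:00 → clear.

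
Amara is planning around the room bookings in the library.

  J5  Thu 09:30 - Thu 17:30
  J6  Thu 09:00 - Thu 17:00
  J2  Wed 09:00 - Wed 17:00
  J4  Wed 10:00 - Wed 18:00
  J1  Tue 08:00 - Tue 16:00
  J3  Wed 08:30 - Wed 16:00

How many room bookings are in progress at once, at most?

3

Walk through starts and ends in time order (an end at T is processed before a start at T):
Tue 08:00 start J1 → 1
Tue 16:00 end J1 → 0
Wed 08:30 start J3 → 1
Wed 09:00 start J2 → 2
Wed 10:00 start J4 → 3
Wed 16:00 end J3 → 2
Wed 17:00 end J2 → 1
Wed 18:00 end J4 → 0
Thu 09:00 start J6 → 1
Thu 09:30 start J5 → 2
Thu 17:00 end J6 → 1
Thu 17:30 end J5 → 0
Peak is 3, at Wed 10:00 (J2, J3, J4).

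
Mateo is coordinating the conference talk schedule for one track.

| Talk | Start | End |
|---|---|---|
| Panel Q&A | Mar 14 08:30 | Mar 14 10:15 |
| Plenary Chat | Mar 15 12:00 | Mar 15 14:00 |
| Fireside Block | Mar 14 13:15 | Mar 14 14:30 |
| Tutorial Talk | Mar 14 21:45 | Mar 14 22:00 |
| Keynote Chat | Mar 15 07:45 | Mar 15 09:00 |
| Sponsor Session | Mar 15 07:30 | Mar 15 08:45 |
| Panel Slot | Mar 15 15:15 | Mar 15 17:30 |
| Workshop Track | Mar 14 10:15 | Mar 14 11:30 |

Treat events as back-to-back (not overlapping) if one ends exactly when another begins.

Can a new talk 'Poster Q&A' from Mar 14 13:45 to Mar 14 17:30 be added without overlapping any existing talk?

Panel Q&A: ends Mar 14 10:15 at or before Poster Q&A starts Mar 14 13:45 → clear.
Workshop Track: ends Mar 14 11:30 at or before Poster Q&A starts Mar 14 13:45 → clear.
Fireside Block: starts Mar 14 13:15 before Poster Q&A ends Mar 14 17:30, and ends Mar 14 14:30 after Poster Q&A starts Mar 14 13:45 → overlap.
Tutorial Talk: starts Mar 14 21:45 at or after Poster Q&A ends Mar 14 17:30 → clear.
Sponsor Session: starts Mar 15 07:30 at or after Poster Q&A ends Mar 14 17:30 → clear.
Keynote Chat: starts Mar 15 07:45 at or after Poster Q&A ends Mar 14 17:30 → clear.
Plenary Chat: starts Mar 15 12:00 at or after Poster Q&A ends Mar 14 17:30 → clear.
Panel Slot: starts Mar 15 15:15 at or after Poster Q&A ends Mar 14 17:30 → clear.
Poster Q&A overlaps Fireside Block.

No — it overlaps Fireside Block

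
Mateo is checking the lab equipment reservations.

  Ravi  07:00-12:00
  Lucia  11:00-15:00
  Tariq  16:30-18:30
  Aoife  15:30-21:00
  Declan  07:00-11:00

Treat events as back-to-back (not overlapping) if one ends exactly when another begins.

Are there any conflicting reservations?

Yes

Check each pair: they overlap iff neither finishes before the other starts.
Sorted by start: Declan, Ravi, Lucia, Aoife, Tariq.
Ravi starts before Declan ends → Declan and Ravi overlap.
That's a conflict, so the schedule is not conflict-free.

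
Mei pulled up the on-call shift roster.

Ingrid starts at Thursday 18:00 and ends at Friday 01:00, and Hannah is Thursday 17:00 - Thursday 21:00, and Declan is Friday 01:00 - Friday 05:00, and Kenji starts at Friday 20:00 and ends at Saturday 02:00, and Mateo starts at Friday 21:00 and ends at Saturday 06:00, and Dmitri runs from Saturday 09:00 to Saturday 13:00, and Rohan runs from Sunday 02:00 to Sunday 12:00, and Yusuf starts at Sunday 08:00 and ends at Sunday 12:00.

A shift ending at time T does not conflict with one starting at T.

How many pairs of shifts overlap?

3

Sorted by start: Hannah, Ingrid, Declan, Kenji, Mateo, Dmitri, Rohan, Yusuf.
Ingrid starts before Hannah ends → Hannah and Ingrid overlap.
Declan starts after Hannah ends; Hannah is clear from here.
Declan starts exactly when Ingrid ends (back-to-back, no overlap); Ingrid is clear from here.
Kenji starts after Declan ends; Declan is clear from here.
Mateo starts before Kenji ends → Kenji and Mateo overlap.
Dmitri starts after Kenji ends; Kenji is clear from here.
Dmitri starts after Mateo ends; Mateo is clear from here.
Rohan starts after Dmitri ends; Dmitri is clear from here.
Yusuf starts before Rohan ends → Rohan and Yusuf overlap.
Overlapping pairs: Hannah & Ingrid, Kenji & Mateo, Rohan & Yusuf — 3 in total.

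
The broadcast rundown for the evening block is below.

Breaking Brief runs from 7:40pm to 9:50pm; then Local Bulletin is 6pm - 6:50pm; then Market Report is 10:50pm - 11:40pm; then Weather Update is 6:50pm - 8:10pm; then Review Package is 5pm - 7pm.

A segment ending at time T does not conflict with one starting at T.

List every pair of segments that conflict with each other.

Breaking Brief & Weather Update, Local Bulletin & Review Package, Review Package & Weather Update

Check each pair: they overlap iff neither finishes before the other starts.
Sorted by start: Review Package, Local Bulletin, Weather Update, Breaking Brief, Market Report.
Local Bulletin starts before Review Package ends → Review Package and Local Bulletin overlap.
Weather Update starts before Review Package ends → Review Package and Weather Update overlap.
Breaking Brief starts after Review Package ends, so nothing later overlaps Review Package either.
Weather Update starts exactly when Local Bulletin ends (back-to-back, no overlap), so nothing later overlaps Local Bulletin either.
Breaking Brief starts before Weather Update ends → Weather Update and Breaking Brief overlap.
Market Report starts after Weather Update ends.
Market Report starts after Breaking Brief ends.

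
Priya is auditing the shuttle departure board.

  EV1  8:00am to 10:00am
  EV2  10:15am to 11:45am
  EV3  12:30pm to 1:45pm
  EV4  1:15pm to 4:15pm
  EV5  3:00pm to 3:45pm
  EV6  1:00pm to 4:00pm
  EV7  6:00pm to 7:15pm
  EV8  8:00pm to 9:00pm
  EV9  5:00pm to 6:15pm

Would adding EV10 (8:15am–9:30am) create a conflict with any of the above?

Yes — it overlaps EV1

EV1: starts 8:00am before EV10 ends 9:30am, and ends 10:00am after EV10 starts 8:15am → overlap.
EV2: starts 10:15am at or after EV10 ends 9:30am → clear.
EV3: starts 12:30pm at or after EV10 ends 9:30am → clear.
EV6: starts 1:00pm at or after EV10 ends 9:30am → clear.
EV4: starts 1:15pm at or after EV10 ends 9:30am → clear.
EV5: starts 3:00pm at or after EV10 ends 9:30am → clear.
EV9: starts 5:00pm at or after EV10 ends 9:30am → clear.
EV7: starts 6:00pm at or after EV10 ends 9:30am → clear.
EV8: starts 8:00pm at or after EV10 ends 9:30am → clear.
EV10 overlaps EV1.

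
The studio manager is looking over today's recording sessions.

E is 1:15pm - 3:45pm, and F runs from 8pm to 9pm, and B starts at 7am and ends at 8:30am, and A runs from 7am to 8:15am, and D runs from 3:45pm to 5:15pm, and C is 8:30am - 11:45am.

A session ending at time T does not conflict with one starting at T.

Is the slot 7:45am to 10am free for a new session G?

A: starts 7am before G ends 10am, and ends 8:15am after G starts 7:45am → overlap.
B: starts 7am before G ends 10am, and ends 8:30am after G starts 7:45am → overlap.
C: starts 8:30am before G ends 10am, and ends 11:45am after G starts 7:45am → overlap.
E: starts 1:15pm at or after G ends 10am → clear.
D: starts 3:45pm at or after G ends 10am → clear.
F: starts 8pm at or after G ends 10am → clear.
G overlaps A, B, C.

No — it overlaps A, B, C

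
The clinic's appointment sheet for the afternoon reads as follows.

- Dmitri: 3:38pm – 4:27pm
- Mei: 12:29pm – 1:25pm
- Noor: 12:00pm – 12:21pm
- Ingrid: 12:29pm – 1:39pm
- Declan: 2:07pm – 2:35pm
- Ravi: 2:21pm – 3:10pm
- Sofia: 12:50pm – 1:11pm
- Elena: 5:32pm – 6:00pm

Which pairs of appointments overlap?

Declan & Ravi, Ingrid & Mei, Ingrid & Sofia, Mei & Sofia

Sorted by start: Noor, Mei, Ingrid, Sofia, Declan, Ravi, Dmitri, Elena.
Mei starts after Noor ends, so Noor has no further overlaps.
Ingrid starts before Mei ends → Mei and Ingrid overlap.
Sofia starts before Mei ends → Mei and Sofia overlap.
Declan starts after Mei ends, so Mei has no further overlaps.
Sofia starts before Ingrid ends → Ingrid and Sofia overlap.
Declan starts after Ingrid ends, so Ingrid has no further overlaps.
Declan starts after Sofia ends, so Sofia has no further overlaps.
Ravi starts before Declan ends → Declan and Ravi overlap.
Dmitri starts after Declan ends, so Declan has no further overlaps.
Dmitri starts after Ravi ends, so Ravi has no further overlaps.
Elena starts after Dmitri ends.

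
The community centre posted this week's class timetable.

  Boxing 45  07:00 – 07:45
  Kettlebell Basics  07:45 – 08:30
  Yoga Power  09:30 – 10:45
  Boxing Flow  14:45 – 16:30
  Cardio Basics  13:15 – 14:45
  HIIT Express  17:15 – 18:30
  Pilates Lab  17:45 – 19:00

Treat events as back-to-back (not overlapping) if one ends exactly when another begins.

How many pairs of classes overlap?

Check each pair: they overlap iff neither finishes before the other starts.
Sorted by start: Boxing 45, Kettlebell Basics, Yoga Power, Cardio Basics, Boxing Flow, HIIT Express, Pilates Lab.
Kettlebell Basics starts exactly when Boxing 45 ends (back-to-back, no overlap), so Boxing 45 has no further overlaps.
Yoga Power starts after Kettlebell Basics ends, so Kettlebell Basics has no further overlaps.
Cardio Basics starts after Yoga Power ends, so Yoga Power has no further overlaps.
Boxing Flow starts exactly when Cardio Basics ends (back-to-back, no overlap), so Cardio Basics has no further overlaps.
HIIT Express starts after Boxing Flow ends, so Boxing Flow has no further overlaps.
Pilates Lab starts before HIIT Express ends → HIIT Express and Pilates Lab overlap.
Overlapping pairs: HIIT Express & Pilates Lab — 1 in total.

1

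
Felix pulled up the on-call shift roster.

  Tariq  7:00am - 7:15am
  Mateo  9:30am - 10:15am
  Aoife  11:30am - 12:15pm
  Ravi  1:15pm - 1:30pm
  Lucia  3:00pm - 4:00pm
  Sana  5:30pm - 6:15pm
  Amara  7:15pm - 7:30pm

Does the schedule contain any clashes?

No

Check each pair: they overlap iff neither finishes before the other starts.
Sorted by start: Tariq, Mateo, Aoife, Ravi, Lucia, Sana, Amara.
Mateo starts after Tariq ends, so Tariq has no further overlaps.
Aoife starts after Mateo ends, so Mateo has no further overlaps.
Ravi starts after Aoife ends, so Aoife has no further overlaps.
Lucia starts after Ravi ends, so Ravi has no further overlaps.
Sana starts after Lucia ends, so Lucia has no further overlaps.
Amara starts after Sana ends.
Every pair is clear; the schedule has no overlaps.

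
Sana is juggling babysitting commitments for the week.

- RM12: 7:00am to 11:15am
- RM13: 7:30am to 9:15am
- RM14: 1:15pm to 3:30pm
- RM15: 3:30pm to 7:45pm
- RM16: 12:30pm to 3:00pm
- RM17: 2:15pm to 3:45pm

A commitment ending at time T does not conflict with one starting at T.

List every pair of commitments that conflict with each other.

RM12 & RM13, RM14 & RM16, RM14 & RM17, RM15 & RM17, RM16 & RM17

Sorted by start: RM12, RM13, RM16, RM14, RM17, RM15.
RM13 starts before RM12 ends → RM12 and RM13 overlap.
RM16 starts after RM12 ends, so nothing later overlaps RM12 either.
RM16 starts after RM13 ends, so nothing later overlaps RM13 either.
RM14 starts before RM16 ends → RM16 and RM14 overlap.
RM17 starts before RM16 ends → RM16 and RM17 overlap.
RM15 starts after RM16 ends.
RM17 starts before RM14 ends → RM14 and RM17 overlap.
RM15 starts exactly when RM14 ends (back-to-back, no overlap).
RM15 starts before RM17 ends → RM17 and RM15 overlap.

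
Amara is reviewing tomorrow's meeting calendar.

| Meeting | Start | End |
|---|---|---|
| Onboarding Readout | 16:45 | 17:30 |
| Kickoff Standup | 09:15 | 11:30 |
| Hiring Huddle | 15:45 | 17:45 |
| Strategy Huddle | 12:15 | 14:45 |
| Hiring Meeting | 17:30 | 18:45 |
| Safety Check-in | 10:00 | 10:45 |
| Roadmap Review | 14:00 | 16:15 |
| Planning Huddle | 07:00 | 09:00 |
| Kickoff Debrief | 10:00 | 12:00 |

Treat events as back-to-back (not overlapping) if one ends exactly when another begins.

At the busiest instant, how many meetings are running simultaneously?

3

Sort all start/end points and keep a running count:
07:00 start Planning Huddle → 1
09:00 end Planning Huddle → 0
09:15 start Kickoff Standup → 1
10:00 start Kickoff Debrief → 2
10:00 start Safety Check-in → 3
10:45 end Safety Check-in → 2
11:30 end Kickoff Standup → 1
12:00 end Kickoff Debrief → 0
12:15 start Strategy Huddle → 1
14:00 start Roadmap Review → 2
14:45 end Strategy Huddle → 1
15:45 start Hiring Huddle → 2
16:15 end Roadmap Review → 1
16:45 start Onboarding Readout → 2
17:30 end Onboarding Readout → 1
17:30 start Hiring Meeting → 2
17:45 end Hiring Huddle → 1
18:45 end Hiring Meeting → 0
Peak is 3, at 10:00 (Kickoff Debrief, Kickoff Standup, Safety Check-in).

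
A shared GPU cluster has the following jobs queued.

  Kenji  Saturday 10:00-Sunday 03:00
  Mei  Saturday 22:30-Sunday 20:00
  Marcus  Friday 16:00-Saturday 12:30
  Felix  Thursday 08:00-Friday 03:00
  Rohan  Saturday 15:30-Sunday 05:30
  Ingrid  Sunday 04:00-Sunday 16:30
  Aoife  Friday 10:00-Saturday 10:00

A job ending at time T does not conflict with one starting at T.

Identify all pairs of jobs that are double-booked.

Aoife & Marcus, Ingrid & Mei, Ingrid & Rohan, Kenji & Marcus, Kenji & Mei, Kenji & Rohan, Mei & Rohan

Check each pair: they overlap iff neither finishes before the other starts.
Sorted by start: Felix, Aoife, Marcus, Kenji, Rohan, Mei, Ingrid.
Aoife starts after Felix ends — done with Felix.
Marcus starts before Aoife ends → Aoife and Marcus overlap.
Kenji starts exactly when Aoife ends (back-to-back, no overlap) — done with Aoife.
Kenji starts before Marcus ends → Marcus and Kenji overlap.
Rohan starts after Marcus ends — done with Marcus.
Rohan starts before Kenji ends → Kenji and Rohan overlap.
Mei starts before Kenji ends → Kenji and Mei overlap.
Ingrid starts after Kenji ends.
Mei starts before Rohan ends → Rohan and Mei overlap.
Ingrid starts before Rohan ends → Rohan and Ingrid overlap.
Ingrid starts before Mei ends → Mei and Ingrid overlap.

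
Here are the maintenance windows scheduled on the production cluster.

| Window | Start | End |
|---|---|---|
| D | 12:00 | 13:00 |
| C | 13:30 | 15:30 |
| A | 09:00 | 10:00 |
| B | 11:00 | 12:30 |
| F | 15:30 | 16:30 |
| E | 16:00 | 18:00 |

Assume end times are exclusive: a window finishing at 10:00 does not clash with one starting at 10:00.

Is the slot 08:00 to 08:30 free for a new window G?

Yes — the slot is free

A: starts 09:00 at or after G ends 08:30 → clear.
B: starts 11:00 at or after G ends 08:30 → clear.
D: starts 12:00 at or after G ends 08:30 → clear.
C: starts 13:30 at or after G ends 08:30 → clear.
F: starts 15:30 at or after G ends 08:30 → clear.
E: starts 16:00 at or after G ends 08:30 → clear.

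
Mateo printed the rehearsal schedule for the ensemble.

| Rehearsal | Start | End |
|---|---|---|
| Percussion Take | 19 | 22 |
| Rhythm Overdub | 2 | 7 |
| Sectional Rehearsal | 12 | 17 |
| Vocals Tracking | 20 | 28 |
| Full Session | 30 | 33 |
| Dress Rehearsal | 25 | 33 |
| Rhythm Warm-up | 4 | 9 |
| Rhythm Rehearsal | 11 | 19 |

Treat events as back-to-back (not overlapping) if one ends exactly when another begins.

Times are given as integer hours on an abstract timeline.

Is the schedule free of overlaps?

Sorted by start: Rhythm Overdub, Rhythm Warm-up, Rhythm Rehearsal, Sectional Rehearsal, Percussion Take, Vocals Tracking, Dress Rehearsal, Full Session.
Rhythm Warm-up starts before Rhythm Overdub ends → Rhythm Overdub and Rhythm Warm-up overlap.
That's a conflict, so the schedule is not conflict-free.

No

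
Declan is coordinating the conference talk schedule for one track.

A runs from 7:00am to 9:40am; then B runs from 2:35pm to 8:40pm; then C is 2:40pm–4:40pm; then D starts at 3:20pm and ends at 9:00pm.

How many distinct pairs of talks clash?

Sorted by start: A, B, C, D.
B starts after A ends, so nothing later overlaps A either.
C starts before B ends → B and C overlap.
D starts before B ends → B and D overlap.
D starts before C ends → C and D overlap.
Overlapping pairs: B & C, B & D, C & D — 3 in total.

3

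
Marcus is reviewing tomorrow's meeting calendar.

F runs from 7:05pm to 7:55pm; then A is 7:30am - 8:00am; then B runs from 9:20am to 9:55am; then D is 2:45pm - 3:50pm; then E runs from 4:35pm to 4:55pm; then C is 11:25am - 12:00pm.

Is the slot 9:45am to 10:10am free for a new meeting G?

No — it overlaps B

A: ends 8:00am at or before G starts 9:45am → clear.
B: starts 9:20am before G ends 10:10am, and ends 9:55am after G starts 9:45am → overlap.
C: starts 11:25am at or after G ends 10:10am → clear.
D: starts 2:45pm at or after G ends 10:10am → clear.
E: starts 4:35pm at or after G ends 10:10am → clear.
F: starts 7:05pm at or after G ends 10:10am → clear.
G overlaps B.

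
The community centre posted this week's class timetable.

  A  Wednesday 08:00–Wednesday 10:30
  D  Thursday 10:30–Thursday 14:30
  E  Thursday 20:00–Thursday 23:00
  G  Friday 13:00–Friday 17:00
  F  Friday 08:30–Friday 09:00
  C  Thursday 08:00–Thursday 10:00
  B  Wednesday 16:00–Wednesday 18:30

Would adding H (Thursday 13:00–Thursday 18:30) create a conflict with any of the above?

Yes — it overlaps D

A: ends Wednesday 10:30 at or before H starts Thursday 13:00 → clear.
B: ends Wednesday 18:30 at or before H starts Thursday 13:00 → clear.
C: ends Thursday 10:00 at or before H starts Thursday 13:00 → clear.
D: starts Thursday 10:30 before H ends Thursday 18:30, and ends Thursday 14:30 after H starts Thursday 13:00 → overlap.
E: starts Thursday 20:00 at or after H ends Thursday 18:30 → clear.
F: starts Friday 08:30 at or after H ends Thursday 18:30 → clear.
G: starts Friday 13:00 at or after H ends Thursday 18:30 → clear.
H overlaps D.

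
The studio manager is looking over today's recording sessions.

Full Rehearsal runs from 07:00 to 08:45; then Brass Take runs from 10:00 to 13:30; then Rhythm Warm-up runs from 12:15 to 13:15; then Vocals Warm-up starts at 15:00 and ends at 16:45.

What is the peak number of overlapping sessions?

2

Sweep the timeline, counting +1 at each start and −1 at each end (ends before starts at a tie):
07:00 start Full Rehearsal → 1
08:45 end Full Rehearsal → 0
10:00 start Brass Take → 1
12:15 start Rhythm Warm-up → 2
13:15 end Rhythm Warm-up → 1
13:30 end Brass Take → 0
15:00 start Vocals Warm-up → 1
16:45 end Vocals Warm-up → 0
Peak is 2, at 12:15 (Brass Take, Rhythm Warm-up).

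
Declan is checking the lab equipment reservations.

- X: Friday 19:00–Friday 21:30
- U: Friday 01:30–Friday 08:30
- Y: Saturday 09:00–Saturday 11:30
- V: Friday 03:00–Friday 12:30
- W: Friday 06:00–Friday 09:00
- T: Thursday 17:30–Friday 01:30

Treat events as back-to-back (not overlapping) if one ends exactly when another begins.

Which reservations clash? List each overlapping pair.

U & V, U & W, V & W

Sorted by start: T, U, V, W, X, Y.
U starts exactly when T ends (back-to-back, no overlap); T is clear from here.
V starts before U ends → U and V overlap.
W starts before U ends → U and W overlap.
X starts after U ends; U is clear from here.
W starts before V ends → V and W overlap.
X starts after V ends; V is clear from here.
X starts after W ends; W is clear from here.
Y starts after X ends.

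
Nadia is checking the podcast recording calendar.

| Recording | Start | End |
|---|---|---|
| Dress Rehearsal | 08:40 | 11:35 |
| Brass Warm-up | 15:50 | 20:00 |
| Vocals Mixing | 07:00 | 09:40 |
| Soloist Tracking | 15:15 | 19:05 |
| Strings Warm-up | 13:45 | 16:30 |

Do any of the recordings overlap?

Yes

Check each pair: they overlap iff neither finishes before the other starts.
Sorted by start: Vocals Mixing, Dress Rehearsal, Strings Warm-up, Soloist Tracking, Brass Warm-up.
Dress Rehearsal starts before Vocals Mixing ends → Vocals Mixing and Dress Rehearsal overlap.
That's a conflict, so the schedule is not conflict-free.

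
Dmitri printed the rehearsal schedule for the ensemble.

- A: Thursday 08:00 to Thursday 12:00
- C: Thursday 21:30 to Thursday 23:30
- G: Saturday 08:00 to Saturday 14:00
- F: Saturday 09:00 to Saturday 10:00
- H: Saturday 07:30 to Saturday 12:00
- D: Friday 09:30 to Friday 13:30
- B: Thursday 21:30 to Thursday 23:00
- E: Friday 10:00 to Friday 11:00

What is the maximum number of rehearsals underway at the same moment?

Sort all start/end points and keep a running count:
Thursday 08:00 start A → 1
Thursday 12:00 end A → 0
Thursday 21:30 start B → 1
Thursday 21:30 start C → 2
Thursday 23:00 end B → 1
Thursday 23:30 end C → 0
Friday 09:30 start D → 1
Friday 10:00 start E → 2
Friday 11:00 end E → 1
Friday 13:30 end D → 0
Saturday 07:30 start H → 1
Saturday 08:00 start G → 2
Saturday 09:00 start F → 3
Saturday 10:00 end F → 2
Saturday 12:00 end H → 1
Saturday 14:00 end G → 0
Peak is 3, at Saturday 09:00 (F, G, H).

3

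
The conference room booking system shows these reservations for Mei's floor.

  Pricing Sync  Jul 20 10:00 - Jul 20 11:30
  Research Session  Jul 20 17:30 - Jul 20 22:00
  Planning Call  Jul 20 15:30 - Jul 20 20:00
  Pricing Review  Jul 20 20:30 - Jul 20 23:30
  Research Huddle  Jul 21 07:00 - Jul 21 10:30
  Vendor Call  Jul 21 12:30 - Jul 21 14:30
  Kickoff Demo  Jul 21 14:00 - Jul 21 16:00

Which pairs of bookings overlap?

Kickoff Demo & Vendor Call, Planning Call & Research Session, Pricing Review & Research Session

Two intervals overlap when each starts before the other ends.
Sorted by start: Pricing Sync, Planning Call, Research Session, Pricing Review, Research Huddle, Vendor Call, Kickoff Demo.
Planning Call starts after Pricing Sync ends — done with Pricing Sync.
Research Session starts before Planning Call ends → Planning Call and Research Session overlap.
Pricing Review starts after Planning Call ends — done with Planning Call.
Pricing Review starts before Research Session ends → Research Session and Pricing Review overlap.
Research Huddle starts after Research Session ends — done with Research Session.
Research Huddle starts after Pricing Review ends — done with Pricing Review.
Vendor Call starts after Research Huddle ends — done with Research Huddle.
Kickoff Demo starts before Vendor Call ends → Vendor Call and Kickoff Demo overlap.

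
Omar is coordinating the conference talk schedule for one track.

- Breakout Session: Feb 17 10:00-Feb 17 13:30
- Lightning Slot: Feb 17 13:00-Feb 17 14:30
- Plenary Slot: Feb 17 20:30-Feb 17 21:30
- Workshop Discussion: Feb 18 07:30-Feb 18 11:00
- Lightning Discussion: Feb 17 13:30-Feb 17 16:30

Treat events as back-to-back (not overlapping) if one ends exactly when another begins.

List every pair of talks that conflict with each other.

Sorted by start: Breakout Session, Lightning Slot, Lightning Discussion, Plenary Slot, Workshop Discussion.
Lightning Slot starts before Breakout Session ends → Breakout Session and Lightning Slot overlap.
Lightning Discussion starts exactly when Breakout Session ends (back-to-back, no overlap) — done with Breakout Session.
Lightning Discussion starts before Lightning Slot ends → Lightning Slot and Lightning Discussion overlap.
Plenary Slot starts after Lightning Slot ends — done with Lightning Slot.
Plenary Slot starts after Lightning Discussion ends — done with Lightning Discussion.
Workshop Discussion starts after Plenary Slot ends.

Breakout Session & Lightning Slot, Lightning Discussion & Lightning Slot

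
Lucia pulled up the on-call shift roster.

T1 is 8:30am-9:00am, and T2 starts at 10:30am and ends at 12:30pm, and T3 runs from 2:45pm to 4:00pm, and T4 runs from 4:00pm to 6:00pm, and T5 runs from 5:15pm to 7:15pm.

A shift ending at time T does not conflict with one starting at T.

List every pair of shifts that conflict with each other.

Check each pair: they overlap iff neither finishes before the other starts.
Sorted by start: T1, T2, T3, T4, T5.
T2 starts after T1 ends; T1 is clear from here.
T3 starts after T2 ends; T2 is clear from here.
T4 starts exactly when T3 ends (back-to-back, no overlap); T3 is clear from here.
T5 starts before T4 ends → T4 and T5 overlap.

T4 & T5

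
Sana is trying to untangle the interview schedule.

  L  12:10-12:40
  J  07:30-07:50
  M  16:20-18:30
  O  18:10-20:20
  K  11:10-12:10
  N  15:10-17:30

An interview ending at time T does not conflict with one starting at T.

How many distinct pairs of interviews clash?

2

Check each pair: they overlap iff neither finishes before the other starts.
Sorted by start: J, K, L, N, M, O.
K starts after J ends; J is clear from here.
L starts exactly when K ends (back-to-back, no overlap); K is clear from here.
N starts after L ends; L is clear from here.
M starts before N ends → N and M overlap.
O starts after N ends.
O starts before M ends → M and O overlap.
Overlapping pairs: M & N, M & O — 2 in total.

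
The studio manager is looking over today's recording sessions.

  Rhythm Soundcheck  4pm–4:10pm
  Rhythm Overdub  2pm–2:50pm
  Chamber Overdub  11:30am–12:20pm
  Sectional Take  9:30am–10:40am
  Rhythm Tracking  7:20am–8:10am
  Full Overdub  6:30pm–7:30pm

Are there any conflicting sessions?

Check each pair: they overlap iff neither finishes before the other starts.
Sorted by start: Rhythm Tracking, Sectional Take, Chamber Overdub, Rhythm Overdub, Rhythm Soundcheck, Full Overdub.
Sectional Take starts after Rhythm Tracking ends; Rhythm Tracking is clear from here.
Chamber Overdub starts after Sectional Take ends; Sectional Take is clear from here.
Rhythm Overdub starts after Chamber Overdub ends; Chamber Overdub is clear from here.
Rhythm Soundcheck starts after Rhythm Overdub ends; Rhythm Overdub is clear from here.
Full Overdub starts after Rhythm Soundcheck ends.
Every pair is clear; the schedule has no overlaps.

No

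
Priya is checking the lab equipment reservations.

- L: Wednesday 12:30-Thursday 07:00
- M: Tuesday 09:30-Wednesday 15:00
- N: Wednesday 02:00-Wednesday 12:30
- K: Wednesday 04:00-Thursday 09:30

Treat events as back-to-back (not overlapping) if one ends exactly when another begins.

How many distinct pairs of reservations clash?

Sorted by start: M, N, K, L.
N starts before M ends → M and N overlap.
K starts before M ends → M and K overlap.
L starts before M ends → M and L overlap.
K starts before N ends → N and K overlap.
L starts exactly when N ends (back-to-back, no overlap).
L starts before K ends → K and L overlap.
Overlapping pairs: K & L, K & M, K & N, L & M, M & N — 5 in total.

5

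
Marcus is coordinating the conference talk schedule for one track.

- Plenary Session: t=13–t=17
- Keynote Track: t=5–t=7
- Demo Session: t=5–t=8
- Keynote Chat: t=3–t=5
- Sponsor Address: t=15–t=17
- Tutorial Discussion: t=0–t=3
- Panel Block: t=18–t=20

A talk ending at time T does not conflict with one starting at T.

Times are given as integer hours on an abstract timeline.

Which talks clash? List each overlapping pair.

Demo Session & Keynote Track, Plenary Session & Sponsor Address

Sorted by start: Tutorial Discussion, Keynote Chat, Keynote Track, Demo Session, Plenary Session, Sponsor Address, Panel Block.
Keynote Chat starts exactly when Tutorial Discussion ends (back-to-back, no overlap); Tutorial Discussion is clear from here.
Keynote Track starts exactly when Keynote Chat ends (back-to-back, no overlap); Keynote Chat is clear from here.
Demo Session starts before Keynote Track ends → Keynote Track and Demo Session overlap.
Plenary Session starts after Keynote Track ends; Keynote Track is clear from here.
Plenary Session starts after Demo Session ends; Demo Session is clear from here.
Sponsor Address starts before Plenary Session ends → Plenary Session and Sponsor Address overlap.
Panel Block starts after Plenary Session ends.
Panel Block starts after Sponsor Address ends.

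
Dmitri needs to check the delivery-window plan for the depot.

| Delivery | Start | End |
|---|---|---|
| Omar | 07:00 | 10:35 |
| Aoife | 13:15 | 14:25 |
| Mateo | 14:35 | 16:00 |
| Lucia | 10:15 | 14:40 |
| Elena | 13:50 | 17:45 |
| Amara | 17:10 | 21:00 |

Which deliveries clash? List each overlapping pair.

Sorted by start: Omar, Lucia, Aoife, Elena, Mateo, Amara.
Lucia starts before Omar ends → Omar and Lucia overlap.
Aoife starts after Omar ends, so nothing later overlaps Omar either.
Aoife starts before Lucia ends → Lucia and Aoife overlap.
Elena starts before Lucia ends → Lucia and Elena overlap.
Mateo starts before Lucia ends → Lucia and Mateo overlap.
Amara starts after Lucia ends.
Elena starts before Aoife ends → Aoife and Elena overlap.
Mateo starts after Aoife ends, so nothing later overlaps Aoife either.
Mateo starts before Elena ends → Elena and Mateo overlap.
Amara starts before Elena ends → Elena and Amara overlap.
Amara starts after Mateo ends.

Amara & Elena, Aoife & Elena, Aoife & Lucia, Elena & Lucia, Elena & Mateo, Lucia & Mateo, Lucia & Omar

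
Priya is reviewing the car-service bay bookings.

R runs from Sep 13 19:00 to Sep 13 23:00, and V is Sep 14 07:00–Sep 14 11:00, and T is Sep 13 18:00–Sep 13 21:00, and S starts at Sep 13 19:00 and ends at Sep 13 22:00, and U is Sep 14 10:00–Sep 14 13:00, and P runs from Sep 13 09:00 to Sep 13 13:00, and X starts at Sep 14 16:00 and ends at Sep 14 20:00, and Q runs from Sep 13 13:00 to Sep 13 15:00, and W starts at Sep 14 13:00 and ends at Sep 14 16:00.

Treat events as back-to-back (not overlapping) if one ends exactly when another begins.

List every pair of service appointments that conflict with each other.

Check each pair: they overlap iff neither finishes before the other starts.
Sorted by start: P, Q, T, R, S, V, U, W, X.
Q starts exactly when P ends (back-to-back, no overlap) — done with P.
T starts after Q ends — done with Q.
R starts before T ends → T and R overlap.
S starts before T ends → T and S overlap.
V starts after T ends — done with T.
S starts before R ends → R and S overlap.
V starts after R ends — done with R.
V starts after S ends — done with S.
U starts before V ends → V and U overlap.
W starts after V ends — done with V.
W starts exactly when U ends (back-to-back, no overlap) — done with U.
X starts exactly when W ends (back-to-back, no overlap).

R & S, R & T, S & T, U & V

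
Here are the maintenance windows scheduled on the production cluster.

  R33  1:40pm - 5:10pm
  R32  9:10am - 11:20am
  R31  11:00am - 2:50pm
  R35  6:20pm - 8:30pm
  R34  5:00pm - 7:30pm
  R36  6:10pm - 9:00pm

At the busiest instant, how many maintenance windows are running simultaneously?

3

Walk through starts and ends in time order (an end at T is processed before a start at T):
9:10am start R32 → 1
11:00am start R31 → 2
11:20am end R32 → 1
1:40pm start R33 → 2
2:50pm end R31 → 1
5:00pm start R34 → 2
5:10pm end R33 → 1
6:10pm start R36 → 2
6:20pm start R35 → 3
7:30pm end R34 → 2
8:30pm end R35 → 1
9:00pm end R36 → 0
Peak is 3, at 6:20pm (R34, R35, R36).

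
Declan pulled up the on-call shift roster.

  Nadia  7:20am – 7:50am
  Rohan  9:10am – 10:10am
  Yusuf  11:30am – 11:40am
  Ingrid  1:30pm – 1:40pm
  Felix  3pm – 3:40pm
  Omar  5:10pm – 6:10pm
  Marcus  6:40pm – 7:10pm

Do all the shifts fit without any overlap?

Yes

Sorted by start: Nadia, Rohan, Yusuf, Ingrid, Felix, Omar, Marcus.
Rohan starts after Nadia ends — done with Nadia.
Yusuf starts after Rohan ends — done with Rohan.
Ingrid starts after Yusuf ends — done with Yusuf.
Felix starts after Ingrid ends — done with Ingrid.
Omar starts after Felix ends — done with Felix.
Marcus starts after Omar ends.
Every pair is clear; the schedule has no overlaps.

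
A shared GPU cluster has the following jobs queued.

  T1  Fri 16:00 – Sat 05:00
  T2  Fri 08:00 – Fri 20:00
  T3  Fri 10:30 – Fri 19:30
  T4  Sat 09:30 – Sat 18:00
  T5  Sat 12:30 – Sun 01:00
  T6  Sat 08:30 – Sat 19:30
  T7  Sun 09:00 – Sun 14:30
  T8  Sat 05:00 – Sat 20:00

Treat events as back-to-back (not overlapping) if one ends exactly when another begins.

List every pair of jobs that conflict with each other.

T1 & T2, T1 & T3, T2 & T3, T4 & T5, T4 & T6, T4 & T8, T5 & T6, T5 & T8, T6 & T8

Two intervals overlap when each starts before the other ends.
Sorted by start: T2, T3, T1, T8, T6, T4, T5, T7.
T3 starts before T2 ends → T2 and T3 overlap.
T1 starts before T2 ends → T2 and T1 overlap.
T8 starts after T2 ends — done with T2.
T1 starts before T3 ends → T3 and T1 overlap.
T8 starts after T3 ends — done with T3.
T8 starts exactly when T1 ends (back-to-back, no overlap) — done with T1.
T6 starts before T8 ends → T8 and T6 overlap.
T4 starts before T8 ends → T8 and T4 overlap.
T5 starts before T8 ends → T8 and T5 overlap.
T7 starts after T8 ends.
T4 starts before T6 ends → T6 and T4 overlap.
T5 starts before T6 ends → T6 and T5 overlap.
T7 starts after T6 ends.
T5 starts before T4 ends → T4 and T5 overlap.
T7 starts after T4 ends.
T7 starts after T5 ends.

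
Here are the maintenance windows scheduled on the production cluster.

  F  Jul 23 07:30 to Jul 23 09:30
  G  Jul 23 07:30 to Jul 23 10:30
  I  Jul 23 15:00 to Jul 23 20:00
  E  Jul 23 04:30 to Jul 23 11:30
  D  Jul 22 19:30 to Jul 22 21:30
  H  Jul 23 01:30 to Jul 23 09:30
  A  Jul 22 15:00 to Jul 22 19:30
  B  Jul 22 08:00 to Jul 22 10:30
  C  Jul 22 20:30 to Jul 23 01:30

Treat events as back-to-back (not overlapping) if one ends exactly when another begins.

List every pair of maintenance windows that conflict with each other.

Check each pair: they overlap iff neither finishes before the other starts.
Sorted by start: B, A, D, C, H, E, F, G, I.
A starts after B ends, so nothing later overlaps B either.
D starts exactly when A ends (back-to-back, no overlap), so nothing later overlaps A either.
C starts before D ends → D and C overlap.
H starts after D ends, so nothing later overlaps D either.
H starts exactly when C ends (back-to-back, no overlap), so nothing later overlaps C either.
E starts before H ends → H and E overlap.
F starts before H ends → H and F overlap.
G starts before H ends → H and G overlap.
I starts after H ends.
F starts before E ends → E and F overlap.
G starts before E ends → E and G overlap.
I starts after E ends.
G starts before F ends → F and G overlap.
I starts after F ends.
I starts after G ends.

C & D, E & F, E & G, E & H, F & G, F & H, G & H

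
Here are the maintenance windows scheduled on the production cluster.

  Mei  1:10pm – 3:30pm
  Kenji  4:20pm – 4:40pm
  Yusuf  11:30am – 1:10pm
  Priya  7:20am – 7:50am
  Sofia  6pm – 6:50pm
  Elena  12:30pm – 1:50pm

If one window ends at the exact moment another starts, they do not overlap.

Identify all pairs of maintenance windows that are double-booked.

Elena & Mei, Elena & Yusuf

Sorted by start: Priya, Yusuf, Elena, Mei, Kenji, Sofia.
Yusuf starts after Priya ends; Priya is clear from here.
Elena starts before Yusuf ends → Yusuf and Elena overlap.
Mei starts exactly when Yusuf ends (back-to-back, no overlap); Yusuf is clear from here.
Mei starts before Elena ends → Elena and Mei overlap.
Kenji starts after Elena ends; Elena is clear from here.
Kenji starts after Mei ends; Mei is clear from here.
Sofia starts after Kenji ends.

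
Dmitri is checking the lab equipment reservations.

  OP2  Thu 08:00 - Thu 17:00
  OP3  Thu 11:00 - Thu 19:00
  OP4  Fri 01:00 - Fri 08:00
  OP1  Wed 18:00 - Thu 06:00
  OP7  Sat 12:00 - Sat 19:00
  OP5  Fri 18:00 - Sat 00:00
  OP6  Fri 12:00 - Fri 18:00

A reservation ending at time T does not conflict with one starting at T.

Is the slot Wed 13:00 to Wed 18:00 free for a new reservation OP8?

OP1: starts Wed 18:00 at or after OP8 ends Wed 18:00 → clear.
OP2: starts Thu 08:00 at or after OP8 ends Wed 18:00 → clear.
OP3: starts Thu 11:00 at or after OP8 ends Wed 18:00 → clear.
OP4: starts Fri 01:00 at or after OP8 ends Wed 18:00 → clear.
OP6: starts Fri 12:00 at or after OP8 ends Wed 18:00 → clear.
OP5: starts Fri 18:00 at or after OP8 ends Wed 18:00 → clear.
OP7: starts Sat 12:00 at or after OP8 ends Wed 18:00 → clear.

Yes — the slot is free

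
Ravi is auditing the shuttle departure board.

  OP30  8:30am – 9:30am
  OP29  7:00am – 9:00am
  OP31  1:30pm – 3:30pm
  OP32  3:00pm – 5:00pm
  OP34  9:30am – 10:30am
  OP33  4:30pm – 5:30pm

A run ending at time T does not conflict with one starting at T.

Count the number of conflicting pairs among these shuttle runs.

3

Sorted by start: OP29, OP30, OP34, OP31, OP32, OP33.
OP30 starts before OP29 ends → OP29 and OP30 overlap.
OP34 starts after OP29 ends; OP29 is clear from here.
OP34 starts exactly when OP30 ends (back-to-back, no overlap); OP30 is clear from here.
OP31 starts after OP34 ends; OP34 is clear from here.
OP32 starts before OP31 ends → OP31 and OP32 overlap.
OP33 starts after OP31 ends.
OP33 starts before OP32 ends → OP32 and OP33 overlap.
Overlapping pairs: OP29 & OP30, OP31 & OP32, OP32 & OP33 — 3 in total.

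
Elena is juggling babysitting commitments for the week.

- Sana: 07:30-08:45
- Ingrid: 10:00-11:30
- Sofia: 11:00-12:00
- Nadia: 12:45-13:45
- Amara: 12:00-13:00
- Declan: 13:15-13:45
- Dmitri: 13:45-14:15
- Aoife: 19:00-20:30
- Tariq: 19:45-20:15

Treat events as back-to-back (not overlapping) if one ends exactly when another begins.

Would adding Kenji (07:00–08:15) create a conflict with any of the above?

Yes — it overlaps Sana

Sana: starts 07:30 before Kenji ends 08:15, and ends 08:45 after Kenji starts 07:00 → overlap.
Ingrid: starts 10:00 at or after Kenji ends 08:15 → clear.
Sofia: starts 11:00 at or after Kenji ends 08:15 → clear.
Amara: starts 12:00 at or after Kenji ends 08:15 → clear.
Nadia: starts 12:45 at or after Kenji ends 08:15 → clear.
Declan: starts 13:15 at or after Kenji ends 08:15 → clear.
Dmitri: starts 13:45 at or after Kenji ends 08:15 → clear.
Aoife: starts 19:00 at or after Kenji ends 08:15 → clear.
Tariq: starts 19:45 at or after Kenji ends 08:15 → clear.
Kenji overlaps Sana.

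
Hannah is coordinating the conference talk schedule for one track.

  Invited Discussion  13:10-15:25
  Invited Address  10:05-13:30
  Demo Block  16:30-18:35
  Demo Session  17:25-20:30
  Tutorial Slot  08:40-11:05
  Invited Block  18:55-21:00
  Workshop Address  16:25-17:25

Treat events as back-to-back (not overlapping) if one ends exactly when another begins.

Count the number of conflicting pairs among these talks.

5

Check each pair: they overlap iff neither finishes before the other starts.
Sorted by start: Tutorial Slot, Invited Address, Invited Discussion, Workshop Address, Demo Block, Demo Session, Invited Block.
Invited Address starts before Tutorial Slot ends → Tutorial Slot and Invited Address overlap.
Invited Discussion starts after Tutorial Slot ends — done with Tutorial Slot.
Invited Discussion starts before Invited Address ends → Invited Address and Invited Discussion overlap.
Workshop Address starts after Invited Address ends — done with Invited Address.
Workshop Address starts after Invited Discussion ends — done with Invited Discussion.
Demo Block starts before Workshop Address ends → Workshop Address and Demo Block overlap.
Demo Session starts exactly when Workshop Address ends (back-to-back, no overlap) — done with Workshop Address.
Demo Session starts before Demo Block ends → Demo Block and Demo Session overlap.
Invited Block starts after Demo Block ends.
Invited Block starts before Demo Session ends → Demo Session and Invited Block overlap.
Overlapping pairs: Demo Block & Demo Session, Demo Block & Workshop Address, Demo Session & Invited Block, Invited Address & Invited Discussion, Invited Address & Tutorial Slot — 5 in total.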